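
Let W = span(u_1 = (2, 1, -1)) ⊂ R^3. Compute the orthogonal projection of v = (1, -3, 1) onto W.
proj_W(v) = (-2/3, -1/3, 1/3)

Set up U = [u_1 | ... | u_1] ∈ R^(3×1). The projector onto W = col(U) is P = U (U^T U)^(-1) U^T.
Compute U^T U =
  [6],
and U^T v = (-2).
Solve U^T U · c = U^T v for the coefficients: c = (-1/3). The projection is proj_W(v) = U c.
Check: (v - proj_W(v)) · u_1 = 0  (should be 0).
Result: proj_W(v) = (-2/3, -1/3, 1/3).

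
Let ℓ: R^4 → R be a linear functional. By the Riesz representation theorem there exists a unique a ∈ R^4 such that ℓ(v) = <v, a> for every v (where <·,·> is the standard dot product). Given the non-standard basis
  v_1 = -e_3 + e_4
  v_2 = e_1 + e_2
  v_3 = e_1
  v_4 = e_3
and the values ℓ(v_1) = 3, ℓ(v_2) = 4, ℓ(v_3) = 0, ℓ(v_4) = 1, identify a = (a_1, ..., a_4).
a = (0, 4, 1, 4)

Write a = (a_1, ..., a_4) in the standard basis. For each basis vector v_i, ℓ(v_i) = <v_i, a> is a linear equation in the a_j's. Collect the n equations into a matrix system V a = ℓ, where row i of V is v_i (expressed in the standard basis). Since V is invertible (lower-triangular with 1s on the diagonal, up to permutation), solve by back-substitution:
  V =
[[0, 0, -1, 1],
 [1, 1, 0, 0],
 [1, 0, 0, 0],
 [0, 0, 1, 0]]
  V a = (3, 4, 0, 1)
Solving gives a = (0, 4, 1, 4).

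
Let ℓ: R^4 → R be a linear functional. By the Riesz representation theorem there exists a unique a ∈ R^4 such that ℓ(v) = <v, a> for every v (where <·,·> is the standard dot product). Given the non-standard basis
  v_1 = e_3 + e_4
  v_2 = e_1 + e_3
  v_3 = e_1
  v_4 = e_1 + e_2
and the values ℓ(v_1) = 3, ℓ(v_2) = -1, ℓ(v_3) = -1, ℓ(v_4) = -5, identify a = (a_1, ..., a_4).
a = (-1, -4, 0, 3)

Write a = (a_1, ..., a_4) in the standard basis. For each basis vector v_i, ℓ(v_i) = <v_i, a> is a linear equation in the a_j's. Collect the n equations into a matrix system V a = ℓ, where row i of V is v_i (expressed in the standard basis). Since V is invertible (lower-triangular with 1s on the diagonal, up to permutation), solve by back-substitution:
  V =
[[0, 0, 1, 1],
 [1, 0, 1, 0],
 [1, 0, 0, 0],
 [1, 1, 0, 0]]
  V a = (3, -1, -1, -5)
Solving gives a = (-1, -4, 0, 3).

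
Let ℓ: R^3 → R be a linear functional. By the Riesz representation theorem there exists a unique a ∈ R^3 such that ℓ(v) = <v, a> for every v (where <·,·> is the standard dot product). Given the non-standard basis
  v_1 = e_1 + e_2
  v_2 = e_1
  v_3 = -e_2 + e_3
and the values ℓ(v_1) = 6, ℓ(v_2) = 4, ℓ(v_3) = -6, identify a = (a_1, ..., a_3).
a = (4, 2, -4)

Write a = (a_1, ..., a_3) in the standard basis. For each basis vector v_i, ℓ(v_i) = <v_i, a> is a linear equation in the a_j's. Collect the n equations into a matrix system V a = ℓ, where row i of V is v_i (expressed in the standard basis). Since V is invertible (lower-triangular with 1s on the diagonal, up to permutation), solve by back-substitution:
  V =
[[1, 1, 0],
 [1, 0, 0],
 [0, -1, 1]]
  V a = (6, 4, -6)
Solving gives a = (4, 2, -4).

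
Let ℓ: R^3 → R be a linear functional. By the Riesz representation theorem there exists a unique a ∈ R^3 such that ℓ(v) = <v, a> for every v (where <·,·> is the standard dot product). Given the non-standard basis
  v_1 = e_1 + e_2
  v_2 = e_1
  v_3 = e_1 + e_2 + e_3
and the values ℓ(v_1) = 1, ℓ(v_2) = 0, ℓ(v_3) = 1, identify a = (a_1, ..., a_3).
a = (0, 1, 0)

Write a = (a_1, ..., a_3) in the standard basis. For each basis vector v_i, ℓ(v_i) = <v_i, a> is a linear equation in the a_j's. Collect the n equations into a matrix system V a = ℓ, where row i of V is v_i (expressed in the standard basis). Since V is invertible (lower-triangular with 1s on the diagonal, up to permutation), solve by back-substitution:
  V =
[[1, 1, 0],
 [1, 0, 0],
 [1, 1, 1]]
  V a = (1, 0, 1)
Solving gives a = (0, 1, 0).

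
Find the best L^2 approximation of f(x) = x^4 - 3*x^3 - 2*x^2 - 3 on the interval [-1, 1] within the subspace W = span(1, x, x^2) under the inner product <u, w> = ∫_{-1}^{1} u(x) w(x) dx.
g(x) = -8*x^2/7 - 9*x/5 - 108/35

The best approximation g ∈ W is the orthogonal projection of f onto W. Writing g = a_0 + a_1 x + a_2 x^2, the coefficients solve the normal equations G · a = b where
  G_{ij} = <φ_i, φ_j> and b_i = <f, φ_i>, with φ_0 = 1, φ_1 = x, φ_2 = x^2.
G =
  [2, 0, 2/3]
  [0, 2/3, 0]
  [2/3, 0, 2/5],
b = (-104/15, -6/5, -88/35).
Solving gives a_0 = -108/35, a_1 = -9/5, a_2 = -8/7, so
  g(x) = -8*x^2/7 - 9*x/5 - 108/35.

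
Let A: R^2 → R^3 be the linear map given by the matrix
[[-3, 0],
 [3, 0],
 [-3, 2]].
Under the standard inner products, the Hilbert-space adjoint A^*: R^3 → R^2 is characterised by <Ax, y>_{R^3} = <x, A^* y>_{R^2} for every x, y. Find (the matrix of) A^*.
A^* = A^T =
[[-3, 3, -3],
 [0, 0, 2]]

For real matrices with standard dot products, the defining identity <Ax, y> = <x, A^* y> gives (Ax)^T y = x^T (A^*) y, i.e. x^T A^T y = x^T (A^*) y. Since this holds for all x, y, we must have A^* = A^T. Therefore
A^* =
[[-3, 3, -3],
 [0, 0, 2]].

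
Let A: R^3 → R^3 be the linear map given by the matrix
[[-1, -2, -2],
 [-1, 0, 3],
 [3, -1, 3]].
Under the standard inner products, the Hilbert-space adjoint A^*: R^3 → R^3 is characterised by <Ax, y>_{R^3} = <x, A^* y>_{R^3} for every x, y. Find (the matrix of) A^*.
A^* = A^T =
[[-1, -1, 3],
 [-2, 0, -1],
 [-2, 3, 3]]

For real matrices with standard dot products, the defining identity <Ax, y> = <x, A^* y> gives (Ax)^T y = x^T (A^*) y, i.e. x^T A^T y = x^T (A^*) y. Since this holds for all x, y, we must have A^* = A^T. Therefore
A^* =
[[-1, -1, 3],
 [-2, 0, -1],
 [-2, 3, 3]].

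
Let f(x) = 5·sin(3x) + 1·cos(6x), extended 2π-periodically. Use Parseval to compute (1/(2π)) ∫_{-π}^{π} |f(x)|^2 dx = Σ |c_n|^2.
Σ |c_n|^2 = 13

Expand |f|^2 and use orthogonality of {sin(nx), cos(mx)} on [-π, π]:
  ∫_{-π}^{π} sin(nx)^2 dx = π, ∫ cos(mx)^2 dx = π, and cross terms integrate to 0.
So ∫_{-π}^{π} f(x)^2 dx = 5^2 · π + 1^2 · π = (25 + 1)π.
Divide by 2π: (25 + 1)/2 = 13.
By Parseval, this equals Σ |c_n|^2.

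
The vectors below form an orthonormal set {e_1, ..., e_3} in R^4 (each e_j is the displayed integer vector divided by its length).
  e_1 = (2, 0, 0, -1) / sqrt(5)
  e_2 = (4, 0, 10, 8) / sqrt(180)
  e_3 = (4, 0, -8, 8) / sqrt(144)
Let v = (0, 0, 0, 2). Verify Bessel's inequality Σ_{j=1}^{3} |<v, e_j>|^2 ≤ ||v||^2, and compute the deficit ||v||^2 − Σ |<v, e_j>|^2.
Σ |<v, e_j>|^2 = 4; ||v||^2 = 4; deficit = 0

Write each e_j = u_j / sqrt(<u_j, u_j>) where u_j is the displayed integer vector. Then <v, e_j> = <v, u_j> / sqrt(<u_j, u_j>), so |<v, e_j>|^2 = <v, u_j>^2 / <u_j, u_j>.
Coefficients: <v, e_1> = -2/sqrt(5), <v, e_2> = 16/sqrt(180), <v, e_3> = 16/sqrt(144).
Square and sum: Σ |<v, e_j>|^2 = 4.
Compute ||v||^2 = v·v = 4.
Deficit = 4 − 4 = 0 ≥ 0, confirming Bessel's inequality. (The deficit equals ||v − Σ <v,e_j> e_j||^2, the squared distance from v to span{e_j}.)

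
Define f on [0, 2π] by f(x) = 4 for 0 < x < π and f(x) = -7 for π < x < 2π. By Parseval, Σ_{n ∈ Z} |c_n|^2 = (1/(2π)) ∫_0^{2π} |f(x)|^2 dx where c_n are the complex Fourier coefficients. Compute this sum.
Σ |c_n|^2 = 65/2

Parseval equates the L^2 energy of f (normalised by 1/(2π)) with the ℓ^2 sum of its Fourier coefficients: (1/(2π)) ∫_0^{2π} |f|^2 = Σ |c_n|^2.
Compute the left side: (1/(2π)) [∫_0^π 4^2 dx + ∫_π^{2π} (-7)^2 dx] = (1/(2π)) · (16π + 49π) = (16 + 49)/2 = 65/2.
So Σ_{n ∈ Z} |c_n|^2 = 65/2.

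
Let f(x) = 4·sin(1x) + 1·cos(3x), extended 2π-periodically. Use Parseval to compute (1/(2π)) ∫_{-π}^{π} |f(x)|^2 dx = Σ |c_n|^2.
Σ |c_n|^2 = 17/2

Expand |f|^2 and use orthogonality of {sin(nx), cos(mx)} on [-π, π]:
  ∫_{-π}^{π} sin(nx)^2 dx = π, ∫ cos(mx)^2 dx = π, and cross terms integrate to 0.
So ∫_{-π}^{π} f(x)^2 dx = 4^2 · π + 1^2 · π = (16 + 1)π.
Divide by 2π: (16 + 1)/2 = 17/2.
By Parseval, this equals Σ |c_n|^2.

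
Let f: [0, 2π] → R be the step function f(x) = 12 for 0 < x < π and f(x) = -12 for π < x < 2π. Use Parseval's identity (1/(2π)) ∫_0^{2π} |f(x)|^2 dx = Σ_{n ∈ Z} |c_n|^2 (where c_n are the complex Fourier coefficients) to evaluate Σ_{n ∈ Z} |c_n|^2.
Σ |c_n|^2 = 144

Parseval equates the L^2 energy of f (normalised by 1/(2π)) with the ℓ^2 sum of its Fourier coefficients: (1/(2π)) ∫_0^{2π} |f|^2 = Σ |c_n|^2.
Compute the left side: (1/(2π)) [∫_0^π 12^2 dx + ∫_π^{2π} (-12)^2 dx] = (1/(2π)) · (144π + 144π) = (144 + 144)/2 = 144.
So Σ_{n ∈ Z} |c_n|^2 = 144.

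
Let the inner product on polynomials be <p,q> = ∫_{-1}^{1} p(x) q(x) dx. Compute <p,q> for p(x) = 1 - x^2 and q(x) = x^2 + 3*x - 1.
<p,q> = -16/15

Expand the product: p(x)·q(x) = -x^4 - 3*x^3 + 2*x^2 + 3*x - 1.
∫_{-1}^{1} of each monomial x^k gives [2/(k+1) if k even, 0 if k odd]. Integrating term-by-term (or equivalently evaluating the antiderivative F(x) = -x^5/5 - 3*x^4/4 + 2*x^3/3 + 3*x^2/2 - x at the endpoints):
  F(1) − F(−1) = 13/60 − (77/60) = -16/15.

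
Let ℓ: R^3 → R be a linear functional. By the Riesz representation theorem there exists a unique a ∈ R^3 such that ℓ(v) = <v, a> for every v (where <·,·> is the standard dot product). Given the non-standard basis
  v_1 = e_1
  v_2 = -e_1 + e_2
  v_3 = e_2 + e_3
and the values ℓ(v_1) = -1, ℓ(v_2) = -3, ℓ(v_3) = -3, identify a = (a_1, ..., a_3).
a = (-1, -4, 1)

Write a = (a_1, ..., a_3) in the standard basis. For each basis vector v_i, ℓ(v_i) = <v_i, a> is a linear equation in the a_j's. Collect the n equations into a matrix system V a = ℓ, where row i of V is v_i (expressed in the standard basis). Since V is invertible (lower-triangular with 1s on the diagonal, up to permutation), solve by back-substitution:
  V =
[[1, 0, 0],
 [-1, 1, 0],
 [0, 1, 1]]
  V a = (-1, -3, -3)
Solving gives a = (-1, -4, 1).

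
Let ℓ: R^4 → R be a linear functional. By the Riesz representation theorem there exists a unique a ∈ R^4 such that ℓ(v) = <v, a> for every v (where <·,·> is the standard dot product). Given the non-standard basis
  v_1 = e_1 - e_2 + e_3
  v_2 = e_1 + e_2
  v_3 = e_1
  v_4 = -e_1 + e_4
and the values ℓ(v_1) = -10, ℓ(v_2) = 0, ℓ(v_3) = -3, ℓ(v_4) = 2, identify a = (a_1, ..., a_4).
a = (-3, 3, -4, -1)

Write a = (a_1, ..., a_4) in the standard basis. For each basis vector v_i, ℓ(v_i) = <v_i, a> is a linear equation in the a_j's. Collect the n equations into a matrix system V a = ℓ, where row i of V is v_i (expressed in the standard basis). Since V is invertible (lower-triangular with 1s on the diagonal, up to permutation), solve by back-substitution:
  V =
[[1, -1, 1, 0],
 [1, 1, 0, 0],
 [1, 0, 0, 0],
 [-1, 0, 0, 1]]
  V a = (-10, 0, -3, 2)
Solving gives a = (-3, 3, -4, -1).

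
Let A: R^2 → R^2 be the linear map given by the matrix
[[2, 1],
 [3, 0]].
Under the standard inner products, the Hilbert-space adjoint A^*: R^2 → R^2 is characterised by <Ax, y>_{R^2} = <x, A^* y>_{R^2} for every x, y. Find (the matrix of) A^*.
A^* = A^T =
[[2, 3],
 [1, 0]]

For real matrices with standard dot products, the defining identity <Ax, y> = <x, A^* y> gives (Ax)^T y = x^T (A^*) y, i.e. x^T A^T y = x^T (A^*) y. Since this holds for all x, y, we must have A^* = A^T. Therefore
A^* =
[[2, 3],
 [1, 0]].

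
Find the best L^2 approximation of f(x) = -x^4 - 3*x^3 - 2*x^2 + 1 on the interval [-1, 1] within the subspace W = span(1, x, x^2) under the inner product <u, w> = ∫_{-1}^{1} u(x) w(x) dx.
g(x) = -20*x^2/7 - 9*x/5 + 38/35

The best approximation g ∈ W is the orthogonal projection of f onto W. Writing g = a_0 + a_1 x + a_2 x^2, the coefficients solve the normal equations G · a = b where
  G_{ij} = <φ_i, φ_j> and b_i = <f, φ_i>, with φ_0 = 1, φ_1 = x, φ_2 = x^2.
G =
  [2, 0, 2/3]
  [0, 2/3, 0]
  [2/3, 0, 2/5],
b = (4/15, -6/5, -44/105).
Solving gives a_0 = 38/35, a_1 = -9/5, a_2 = -20/7, so
  g(x) = -20*x^2/7 - 9*x/5 + 38/35.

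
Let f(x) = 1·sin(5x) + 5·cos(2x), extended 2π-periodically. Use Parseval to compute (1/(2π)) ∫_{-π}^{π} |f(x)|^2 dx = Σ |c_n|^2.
Σ |c_n|^2 = 13

Expand |f|^2 and use orthogonality of {sin(nx), cos(mx)} on [-π, π]:
  ∫_{-π}^{π} sin(nx)^2 dx = π, ∫ cos(mx)^2 dx = π, and cross terms integrate to 0.
So ∫_{-π}^{π} f(x)^2 dx = 1^2 · π + 5^2 · π = (1 + 25)π.
Divide by 2π: (1 + 25)/2 = 13.
By Parseval, this equals Σ |c_n|^2.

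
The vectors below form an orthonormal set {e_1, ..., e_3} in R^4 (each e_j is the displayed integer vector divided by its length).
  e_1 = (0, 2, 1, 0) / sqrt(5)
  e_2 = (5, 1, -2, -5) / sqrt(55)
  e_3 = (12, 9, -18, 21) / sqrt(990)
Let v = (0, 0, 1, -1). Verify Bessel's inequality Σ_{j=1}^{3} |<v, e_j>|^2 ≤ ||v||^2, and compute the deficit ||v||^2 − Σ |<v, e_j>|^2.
Σ |<v, e_j>|^2 = 19/10; ||v||^2 = 2; deficit = 1/10

Write each e_j = u_j / sqrt(<u_j, u_j>) where u_j is the displayed integer vector. Then <v, e_j> = <v, u_j> / sqrt(<u_j, u_j>), so |<v, e_j>|^2 = <v, u_j>^2 / <u_j, u_j>.
Coefficients: <v, e_1> = 1/sqrt(5), <v, e_2> = 3/sqrt(55), <v, e_3> = -39/sqrt(990).
Square and sum: Σ |<v, e_j>|^2 = 19/10.
Compute ||v||^2 = v·v = 2.
Deficit = 2 − 19/10 = 1/10 ≥ 0, confirming Bessel's inequality. (The deficit equals ||v − Σ <v,e_j> e_j||^2, the squared distance from v to span{e_j}.)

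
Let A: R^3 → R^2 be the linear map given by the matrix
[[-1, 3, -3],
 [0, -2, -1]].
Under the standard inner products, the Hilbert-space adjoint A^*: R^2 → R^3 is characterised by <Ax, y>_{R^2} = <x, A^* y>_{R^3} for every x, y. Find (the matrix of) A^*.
A^* = A^T =
[[-1, 0],
 [3, -2],
 [-3, -1]]

For real matrices with standard dot products, the defining identity <Ax, y> = <x, A^* y> gives (Ax)^T y = x^T (A^*) y, i.e. x^T A^T y = x^T (A^*) y. Since this holds for all x, y, we must have A^* = A^T. Therefore
A^* =
[[-1, 0],
 [3, -2],
 [-3, -1]].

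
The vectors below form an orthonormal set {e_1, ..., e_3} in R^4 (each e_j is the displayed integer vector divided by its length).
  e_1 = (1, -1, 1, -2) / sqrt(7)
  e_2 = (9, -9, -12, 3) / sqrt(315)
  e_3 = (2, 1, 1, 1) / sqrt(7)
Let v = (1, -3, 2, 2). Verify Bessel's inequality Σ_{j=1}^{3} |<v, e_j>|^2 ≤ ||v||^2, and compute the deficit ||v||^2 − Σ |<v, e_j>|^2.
Σ |<v, e_j>|^2 = 101/35; ||v||^2 = 18; deficit = 529/35

Write each e_j = u_j / sqrt(<u_j, u_j>) where u_j is the displayed integer vector. Then <v, e_j> = <v, u_j> / sqrt(<u_j, u_j>), so |<v, e_j>|^2 = <v, u_j>^2 / <u_j, u_j>.
Coefficients: <v, e_1> = 2/sqrt(7), <v, e_2> = 18/sqrt(315), <v, e_3> = 3/sqrt(7).
Square and sum: Σ |<v, e_j>|^2 = 101/35.
Compute ||v||^2 = v·v = 18.
Deficit = 18 − 101/35 = 529/35 ≥ 0, confirming Bessel's inequality. (The deficit equals ||v − Σ <v,e_j> e_j||^2, the squared distance from v to span{e_j}.)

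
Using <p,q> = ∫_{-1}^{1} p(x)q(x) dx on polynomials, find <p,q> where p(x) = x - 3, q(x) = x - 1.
<p,q> = 20/3

Expand the product: p(x)·q(x) = x^2 - 4*x + 3.
∫_{-1}^{1} of each monomial x^k gives [2/(k+1) if k even, 0 if k odd]. Integrating term-by-term (or equivalently evaluating the antiderivative F(x) = x^3/3 - 2*x^2 + 3*x at the endpoints):
  F(1) − F(−1) = 4/3 − (-16/3) = 20/3.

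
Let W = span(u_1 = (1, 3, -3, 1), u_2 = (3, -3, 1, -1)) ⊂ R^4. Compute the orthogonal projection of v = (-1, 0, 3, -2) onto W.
proj_W(v) = (-23/15, -7/5, 29/15, -7/15)

Set up U = [u_1 | ... | u_2] ∈ R^(4×2). The projector onto W = col(U) is P = U (U^T U)^(-1) U^T.
Compute U^T U =
  [20, -10]
  [-10, 20],
and U^T v = (-12, 2).
Solve U^T U · c = U^T v for the coefficients: c = (-11/15, -4/15). The projection is proj_W(v) = U c.
Check: (v - proj_W(v)) · u_1 = 0  (should be 0).
Check: (v - proj_W(v)) · u_2 = 0  (should be 0).
Result: proj_W(v) = (-23/15, -7/5, 29/15, -7/15).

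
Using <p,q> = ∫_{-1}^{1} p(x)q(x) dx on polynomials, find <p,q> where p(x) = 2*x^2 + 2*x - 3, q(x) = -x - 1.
<p,q> = 10/3

Expand the product: p(x)·q(x) = -2*x^3 - 4*x^2 + x + 3.
∫_{-1}^{1} of each monomial x^k gives [2/(k+1) if k even, 0 if k odd]. Integrating term-by-term (or equivalently evaluating the antiderivative F(x) = -x^4/2 - 4*x^3/3 + x^2/2 + 3*x at the endpoints):
  F(1) − F(−1) = 5/3 − (-5/3) = 10/3.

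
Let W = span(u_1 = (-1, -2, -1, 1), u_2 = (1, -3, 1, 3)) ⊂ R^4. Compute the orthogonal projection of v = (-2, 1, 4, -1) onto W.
proj_W(v) = (79/91, 123/91, 79/91, -51/91)

Set up U = [u_1 | ... | u_2] ∈ R^(4×2). The projector onto W = col(U) is P = U (U^T U)^(-1) U^T.
Compute U^T U =
  [7, 7]
  [7, 20],
and U^T v = (-5, -4).
Solve U^T U · c = U^T v for the coefficients: c = (-72/91, 1/13). The projection is proj_W(v) = U c.
Check: (v - proj_W(v)) · u_1 = 0  (should be 0).
Check: (v - proj_W(v)) · u_2 = 0  (should be 0).
Result: proj_W(v) = (79/91, 123/91, 79/91, -51/91).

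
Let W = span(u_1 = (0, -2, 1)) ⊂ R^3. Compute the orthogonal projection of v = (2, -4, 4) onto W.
proj_W(v) = (0, -24/5, 12/5)

Set up U = [u_1 | ... | u_1] ∈ R^(3×1). The projector onto W = col(U) is P = U (U^T U)^(-1) U^T.
Compute U^T U =
  [5],
and U^T v = (12).
Solve U^T U · c = U^T v for the coefficients: c = (12/5). The projection is proj_W(v) = U c.
Check: (v - proj_W(v)) · u_1 = 0  (should be 0).
Result: proj_W(v) = (0, -24/5, 12/5).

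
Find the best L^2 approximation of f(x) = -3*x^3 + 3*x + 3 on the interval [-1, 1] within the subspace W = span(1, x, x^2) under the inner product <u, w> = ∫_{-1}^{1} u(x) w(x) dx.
g(x) = 6*x/5 + 3

The best approximation g ∈ W is the orthogonal projection of f onto W. Writing g = a_0 + a_1 x + a_2 x^2, the coefficients solve the normal equations G · a = b where
  G_{ij} = <φ_i, φ_j> and b_i = <f, φ_i>, with φ_0 = 1, φ_1 = x, φ_2 = x^2.
G =
  [2, 0, 2/3]
  [0, 2/3, 0]
  [2/3, 0, 2/5],
b = (6, 4/5, 2).
Solving gives a_0 = 3, a_1 = 6/5, a_2 = 0, so
  g(x) = 6*x/5 + 3.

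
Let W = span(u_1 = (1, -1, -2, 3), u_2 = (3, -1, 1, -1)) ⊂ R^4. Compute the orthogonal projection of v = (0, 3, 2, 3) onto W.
proj_W(v) = (-154/179, 38/179, -98/179, 118/179)

Set up U = [u_1 | ... | u_2] ∈ R^(4×2). The projector onto W = col(U) is P = U (U^T U)^(-1) U^T.
Compute U^T U =
  [15, -1]
  [-1, 12],
and U^T v = (2, -4).
Solve U^T U · c = U^T v for the coefficients: c = (20/179, -58/179). The projection is proj_W(v) = U c.
Check: (v - proj_W(v)) · u_1 = 0  (should be 0).
Check: (v - proj_W(v)) · u_2 = 0  (should be 0).
Result: proj_W(v) = (-154/179, 38/179, -98/179, 118/179).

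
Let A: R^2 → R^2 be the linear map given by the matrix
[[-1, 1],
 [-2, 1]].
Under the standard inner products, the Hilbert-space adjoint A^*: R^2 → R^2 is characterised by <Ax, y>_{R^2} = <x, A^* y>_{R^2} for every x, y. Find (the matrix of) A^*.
A^* = A^T =
[[-1, -2],
 [1, 1]]

For real matrices with standard dot products, the defining identity <Ax, y> = <x, A^* y> gives (Ax)^T y = x^T (A^*) y, i.e. x^T A^T y = x^T (A^*) y. Since this holds for all x, y, we must have A^* = A^T. Therefore
A^* =
[[-1, -2],
 [1, 1]].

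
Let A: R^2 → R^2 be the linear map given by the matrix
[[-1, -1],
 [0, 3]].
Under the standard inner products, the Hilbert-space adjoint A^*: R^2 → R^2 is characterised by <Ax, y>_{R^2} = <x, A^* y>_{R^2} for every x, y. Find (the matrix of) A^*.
A^* = A^T =
[[-1, 0],
 [-1, 3]]

For real matrices with standard dot products, the defining identity <Ax, y> = <x, A^* y> gives (Ax)^T y = x^T (A^*) y, i.e. x^T A^T y = x^T (A^*) y. Since this holds for all x, y, we must have A^* = A^T. Therefore
A^* =
[[-1, 0],
 [-1, 3]].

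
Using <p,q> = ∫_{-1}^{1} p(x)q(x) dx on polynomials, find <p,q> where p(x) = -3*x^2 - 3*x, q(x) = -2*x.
<p,q> = 4

Expand the product: p(x)·q(x) = 6*x^3 + 6*x^2.
∫_{-1}^{1} of each monomial x^k gives [2/(k+1) if k even, 0 if k odd]. Integrating term-by-term (or equivalently evaluating the antiderivative F(x) = 3*x^4/2 + 2*x^3 at the endpoints):
  F(1) − F(−1) = 7/2 − (-1/2) = 4.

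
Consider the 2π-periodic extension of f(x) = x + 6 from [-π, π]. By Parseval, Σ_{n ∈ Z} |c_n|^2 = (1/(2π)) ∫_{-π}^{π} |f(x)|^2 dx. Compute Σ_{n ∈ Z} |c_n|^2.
Σ |c_n|^2 = π^2/3 + 36

Expand and integrate term by term over [-π, π]:
  ∫ (x)^2 dx = 1·(2π^3/3); ∫ 2·1·(6)·x dx = 0 (odd integrand); ∫ 6^2 dx = 36·2π.
So (1/(2π)) ∫_{-π}^{π} (x + 6)^2 dx = 1π^2/3 + 36 = π^2/3 + 36.
Parseval ⇒ Σ |c_n|^2 = π^2/3 + 36.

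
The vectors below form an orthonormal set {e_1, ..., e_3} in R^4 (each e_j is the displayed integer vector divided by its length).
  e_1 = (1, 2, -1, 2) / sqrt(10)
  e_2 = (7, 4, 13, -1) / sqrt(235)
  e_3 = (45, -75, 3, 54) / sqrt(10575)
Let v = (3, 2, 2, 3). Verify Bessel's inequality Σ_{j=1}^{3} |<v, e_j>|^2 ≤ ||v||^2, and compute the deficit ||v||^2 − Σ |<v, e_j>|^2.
Σ |<v, e_j>|^2 = 1291/50; ||v||^2 = 26; deficit = 9/50

Write each e_j = u_j / sqrt(<u_j, u_j>) where u_j is the displayed integer vector. Then <v, e_j> = <v, u_j> / sqrt(<u_j, u_j>), so |<v, e_j>|^2 = <v, u_j>^2 / <u_j, u_j>.
Coefficients: <v, e_1> = 11/sqrt(10), <v, e_2> = 52/sqrt(235), <v, e_3> = 153/sqrt(10575).
Square and sum: Σ |<v, e_j>|^2 = 1291/50.
Compute ||v||^2 = v·v = 26.
Deficit = 26 − 1291/50 = 9/50 ≥ 0, confirming Bessel's inequality. (The deficit equals ||v − Σ <v,e_j> e_j||^2, the squared distance from v to span{e_j}.)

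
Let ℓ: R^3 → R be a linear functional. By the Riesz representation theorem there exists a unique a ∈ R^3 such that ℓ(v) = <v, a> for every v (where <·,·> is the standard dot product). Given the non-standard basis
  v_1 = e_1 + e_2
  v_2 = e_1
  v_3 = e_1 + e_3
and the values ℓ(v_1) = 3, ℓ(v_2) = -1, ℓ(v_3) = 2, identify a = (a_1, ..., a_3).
a = (-1, 4, 3)

Write a = (a_1, ..., a_3) in the standard basis. For each basis vector v_i, ℓ(v_i) = <v_i, a> is a linear equation in the a_j's. Collect the n equations into a matrix system V a = ℓ, where row i of V is v_i (expressed in the standard basis). Since V is invertible (lower-triangular with 1s on the diagonal, up to permutation), solve by back-substitution:
  V =
[[1, 1, 0],
 [1, 0, 0],
 [1, 0, 1]]
  V a = (3, -1, 2)
Solving gives a = (-1, 4, 3).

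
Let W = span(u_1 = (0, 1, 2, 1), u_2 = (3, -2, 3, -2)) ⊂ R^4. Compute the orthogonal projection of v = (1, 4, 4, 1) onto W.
proj_W(v) = (3/38, 40/19, 167/38, 40/19)

Set up U = [u_1 | ... | u_2] ∈ R^(4×2). The projector onto W = col(U) is P = U (U^T U)^(-1) U^T.
Compute U^T U =
  [6, 2]
  [2, 26],
and U^T v = (13, 5).
Solve U^T U · c = U^T v for the coefficients: c = (41/19, 1/38). The projection is proj_W(v) = U c.
Check: (v - proj_W(v)) · u_1 = 0  (should be 0).
Check: (v - proj_W(v)) · u_2 = 0  (should be 0).
Result: proj_W(v) = (3/38, 40/19, 167/38, 40/19).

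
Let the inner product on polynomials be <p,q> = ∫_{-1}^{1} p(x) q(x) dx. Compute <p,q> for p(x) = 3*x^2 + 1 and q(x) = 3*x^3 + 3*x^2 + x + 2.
<p,q> = 68/5

Expand the product: p(x)·q(x) = 9*x^5 + 9*x^4 + 6*x^3 + 9*x^2 + x + 2.
∫_{-1}^{1} of each monomial x^k gives [2/(k+1) if k even, 0 if k odd]. Integrating term-by-term (or equivalently evaluating the antiderivative F(x) = 3*x^6/2 + 9*x^5/5 + 3*x^4/2 + 3*x^3 + x^2/2 + 2*x at the endpoints):
  F(1) − F(−1) = 103/10 − (-33/10) = 68/5.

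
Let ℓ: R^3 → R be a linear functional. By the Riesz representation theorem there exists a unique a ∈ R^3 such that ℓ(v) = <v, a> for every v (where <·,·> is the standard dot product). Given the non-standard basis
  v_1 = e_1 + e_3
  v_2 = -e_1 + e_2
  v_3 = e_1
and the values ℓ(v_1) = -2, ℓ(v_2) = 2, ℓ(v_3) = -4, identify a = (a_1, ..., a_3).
a = (-4, -2, 2)

Write a = (a_1, ..., a_3) in the standard basis. For each basis vector v_i, ℓ(v_i) = <v_i, a> is a linear equation in the a_j's. Collect the n equations into a matrix system V a = ℓ, where row i of V is v_i (expressed in the standard basis). Since V is invertible (lower-triangular with 1s on the diagonal, up to permutation), solve by back-substitution:
  V =
[[1, 0, 1],
 [-1, 1, 0],
 [1, 0, 0]]
  V a = (-2, 2, -4)
Solving gives a = (-4, -2, 2).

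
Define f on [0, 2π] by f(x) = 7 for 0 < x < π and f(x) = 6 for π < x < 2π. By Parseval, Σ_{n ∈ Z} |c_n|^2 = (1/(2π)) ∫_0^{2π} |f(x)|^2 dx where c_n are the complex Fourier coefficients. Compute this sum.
Σ |c_n|^2 = 85/2

Parseval equates the L^2 energy of f (normalised by 1/(2π)) with the ℓ^2 sum of its Fourier coefficients: (1/(2π)) ∫_0^{2π} |f|^2 = Σ |c_n|^2.
Compute the left side: (1/(2π)) [∫_0^π 7^2 dx + ∫_π^{2π} 6^2 dx] = (1/(2π)) · (49π + 36π) = (49 + 36)/2 = 85/2.
So Σ_{n ∈ Z} |c_n|^2 = 85/2.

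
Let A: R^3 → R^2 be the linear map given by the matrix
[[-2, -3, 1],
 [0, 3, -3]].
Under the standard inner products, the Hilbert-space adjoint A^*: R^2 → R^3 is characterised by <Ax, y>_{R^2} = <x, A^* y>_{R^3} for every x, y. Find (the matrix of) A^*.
A^* = A^T =
[[-2, 0],
 [-3, 3],
 [1, -3]]

For real matrices with standard dot products, the defining identity <Ax, y> = <x, A^* y> gives (Ax)^T y = x^T (A^*) y, i.e. x^T A^T y = x^T (A^*) y. Since this holds for all x, y, we must have A^* = A^T. Therefore
A^* =
[[-2, 0],
 [-3, 3],
 [1, -3]].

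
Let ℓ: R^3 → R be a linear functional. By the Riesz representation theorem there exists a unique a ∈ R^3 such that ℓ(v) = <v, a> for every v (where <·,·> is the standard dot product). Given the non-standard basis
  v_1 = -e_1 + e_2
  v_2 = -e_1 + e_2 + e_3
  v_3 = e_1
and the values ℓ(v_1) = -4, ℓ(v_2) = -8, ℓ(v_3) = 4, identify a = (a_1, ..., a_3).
a = (4, 0, -4)

Write a = (a_1, ..., a_3) in the standard basis. For each basis vector v_i, ℓ(v_i) = <v_i, a> is a linear equation in the a_j's. Collect the n equations into a matrix system V a = ℓ, where row i of V is v_i (expressed in the standard basis). Since V is invertible (lower-triangular with 1s on the diagonal, up to permutation), solve by back-substitution:
  V =
[[-1, 1, 0],
 [-1, 1, 1],
 [1, 0, 0]]
  V a = (-4, -8, 4)
Solving gives a = (4, 0, -4).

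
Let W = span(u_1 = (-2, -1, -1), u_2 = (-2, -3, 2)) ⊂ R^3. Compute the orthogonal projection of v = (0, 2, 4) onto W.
proj_W(v) = (20/11, -2/11, 28/11)

Set up U = [u_1 | ... | u_2] ∈ R^(3×2). The projector onto W = col(U) is P = U (U^T U)^(-1) U^T.
Compute U^T U =
  [6, 5]
  [5, 17],
and U^T v = (-6, 2).
Solve U^T U · c = U^T v for the coefficients: c = (-16/11, 6/11). The projection is proj_W(v) = U c.
Check: (v - proj_W(v)) · u_1 = 0  (should be 0).
Check: (v - proj_W(v)) · u_2 = 0  (should be 0).
Result: proj_W(v) = (20/11, -2/11, 28/11).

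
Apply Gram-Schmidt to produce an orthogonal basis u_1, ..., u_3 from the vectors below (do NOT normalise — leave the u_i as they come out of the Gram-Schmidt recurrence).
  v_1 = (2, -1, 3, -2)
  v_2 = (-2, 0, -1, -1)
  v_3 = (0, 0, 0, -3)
Orthogonal basis:
  u_1 = (2, -1, 3, -2)
  u_2 = (-13/9, -5/18, -1/6, -14/9)
  u_3 = (66/83, 51/83, -69/83, -63/83)

Apply the Gram-Schmidt recurrence
  u_1 = v_1
  u_i = v_i − Σ_{j<i} ((v_i · u_j) / (u_j · u_j)) · u_j.

Step by step this gives:
  u_1 = (2, -1, 3, -2)
  u_2 = (-13/9, -5/18, -1/6, -14/9)
  u_3 = (66/83, 51/83, -69/83, -63/83)

Orthogonality check:
  u_2 · u_1 = 0 (should be 0)
  u_3 · u_1 = 0 (should be 0)
  u_3 · u_2 = 0 (should be 0)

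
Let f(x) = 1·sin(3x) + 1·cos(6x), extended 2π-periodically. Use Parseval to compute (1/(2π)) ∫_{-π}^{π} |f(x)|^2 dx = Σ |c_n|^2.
Σ |c_n|^2 = 1

Expand |f|^2 and use orthogonality of {sin(nx), cos(mx)} on [-π, π]:
  ∫_{-π}^{π} sin(nx)^2 dx = π, ∫ cos(mx)^2 dx = π, and cross terms integrate to 0.
So ∫_{-π}^{π} f(x)^2 dx = 1^2 · π + 1^2 · π = (1 + 1)π.
Divide by 2π: (1 + 1)/2 = 1.
By Parseval, this equals Σ |c_n|^2.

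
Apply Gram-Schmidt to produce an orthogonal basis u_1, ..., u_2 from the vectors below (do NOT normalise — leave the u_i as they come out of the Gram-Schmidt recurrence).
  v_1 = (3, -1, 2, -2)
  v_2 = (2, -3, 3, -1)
Orthogonal basis:
  u_1 = (3, -1, 2, -2)
  u_2 = (-5/6, -37/18, 10/9, 8/9)

Apply the Gram-Schmidt recurrence
  u_1 = v_1
  u_i = v_i − Σ_{j<i} ((v_i · u_j) / (u_j · u_j)) · u_j.

Step by step this gives:
  u_1 = (3, -1, 2, -2)
  u_2 = (-5/6, -37/18, 10/9, 8/9)

Orthogonality check:
  u_2 · u_1 = 0 (should be 0)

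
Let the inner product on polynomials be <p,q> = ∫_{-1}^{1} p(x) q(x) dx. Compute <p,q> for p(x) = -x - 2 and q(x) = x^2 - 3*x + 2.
<p,q> = -22/3

Expand the product: p(x)·q(x) = -x^3 + x^2 + 4*x - 4.
∫_{-1}^{1} of each monomial x^k gives [2/(k+1) if k even, 0 if k odd]. Integrating term-by-term (or equivalently evaluating the antiderivative F(x) = -x^4/4 + x^3/3 + 2*x^2 - 4*x at the endpoints):
  F(1) − F(−1) = -23/12 − (65/12) = -22/3.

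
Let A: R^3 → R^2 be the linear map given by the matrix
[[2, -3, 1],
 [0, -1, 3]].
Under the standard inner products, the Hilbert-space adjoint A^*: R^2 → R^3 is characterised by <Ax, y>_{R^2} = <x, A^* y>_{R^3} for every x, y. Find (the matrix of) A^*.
A^* = A^T =
[[2, 0],
 [-3, -1],
 [1, 3]]

For real matrices with standard dot products, the defining identity <Ax, y> = <x, A^* y> gives (Ax)^T y = x^T (A^*) y, i.e. x^T A^T y = x^T (A^*) y. Since this holds for all x, y, we must have A^* = A^T. Therefore
A^* =
[[2, 0],
 [-3, -1],
 [1, 3]].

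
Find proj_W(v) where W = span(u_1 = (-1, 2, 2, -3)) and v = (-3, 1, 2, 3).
proj_W(v) = (0, 0, 0, 0)

Set up U = [u_1 | ... | u_1] ∈ R^(4×1). The projector onto W = col(U) is P = U (U^T U)^(-1) U^T.
Compute U^T U =
  [18],
and U^T v = (0).
Solve U^T U · c = U^T v for the coefficients: c = (0). The projection is proj_W(v) = U c.
Check: (v - proj_W(v)) · u_1 = 0  (should be 0).
Result: proj_W(v) = (0, 0, 0, 0).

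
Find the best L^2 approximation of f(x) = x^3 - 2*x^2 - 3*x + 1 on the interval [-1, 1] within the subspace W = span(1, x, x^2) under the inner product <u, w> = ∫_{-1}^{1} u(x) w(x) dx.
g(x) = -2*x^2 - 12*x/5 + 1

The best approximation g ∈ W is the orthogonal projection of f onto W. Writing g = a_0 + a_1 x + a_2 x^2, the coefficients solve the normal equations G · a = b where
  G_{ij} = <φ_i, φ_j> and b_i = <f, φ_i>, with φ_0 = 1, φ_1 = x, φ_2 = x^2.
G =
  [2, 0, 2/3]
  [0, 2/3, 0]
  [2/3, 0, 2/5],
b = (2/3, -8/5, -2/15).
Solving gives a_0 = 1, a_1 = -12/5, a_2 = -2, so
  g(x) = -2*x^2 - 12*x/5 + 1.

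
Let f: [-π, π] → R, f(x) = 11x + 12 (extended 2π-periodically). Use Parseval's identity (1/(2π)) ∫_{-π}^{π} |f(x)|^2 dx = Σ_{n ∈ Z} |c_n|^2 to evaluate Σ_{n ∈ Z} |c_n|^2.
Σ |c_n|^2 = 121π^2/3 + 144

Expand and integrate term by term over [-π, π]:
  ∫ (11x)^2 dx = 121·(2π^3/3); ∫ 2·11·(12)·x dx = 0 (odd integrand); ∫ 12^2 dx = 144·2π.
So (1/(2π)) ∫_{-π}^{π} (11x + 12)^2 dx = 121π^2/3 + 144 = 121π^2/3 + 144.
Parseval ⇒ Σ |c_n|^2 = 121π^2/3 + 144.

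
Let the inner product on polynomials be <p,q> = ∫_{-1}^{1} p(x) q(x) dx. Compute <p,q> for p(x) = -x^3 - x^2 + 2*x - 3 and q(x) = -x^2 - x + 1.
<p,q> = -26/5

Expand the product: p(x)·q(x) = x^5 + 2*x^4 - 2*x^3 + 5*x - 3.
∫_{-1}^{1} of each monomial x^k gives [2/(k+1) if k even, 0 if k odd]. Integrating term-by-term (or equivalently evaluating the antiderivative F(x) = x^6/6 + 2*x^5/5 - x^4/2 + 5*x^2/2 - 3*x at the endpoints):
  F(1) − F(−1) = -13/30 − (143/30) = -26/5.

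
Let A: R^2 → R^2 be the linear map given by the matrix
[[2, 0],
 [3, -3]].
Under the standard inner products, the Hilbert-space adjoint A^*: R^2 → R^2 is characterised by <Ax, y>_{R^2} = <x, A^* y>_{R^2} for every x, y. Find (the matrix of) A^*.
A^* = A^T =
[[2, 3],
 [0, -3]]

For real matrices with standard dot products, the defining identity <Ax, y> = <x, A^* y> gives (Ax)^T y = x^T (A^*) y, i.e. x^T A^T y = x^T (A^*) y. Since this holds for all x, y, we must have A^* = A^T. Therefore
A^* =
[[2, 3],
 [0, -3]].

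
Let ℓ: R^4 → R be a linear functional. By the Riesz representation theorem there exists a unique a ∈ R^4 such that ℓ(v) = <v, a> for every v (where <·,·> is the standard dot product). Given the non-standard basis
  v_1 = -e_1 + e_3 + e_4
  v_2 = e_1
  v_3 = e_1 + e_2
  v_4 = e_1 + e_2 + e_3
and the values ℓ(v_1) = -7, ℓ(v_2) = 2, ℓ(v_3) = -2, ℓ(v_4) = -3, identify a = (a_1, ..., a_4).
a = (2, -4, -1, -4)

Write a = (a_1, ..., a_4) in the standard basis. For each basis vector v_i, ℓ(v_i) = <v_i, a> is a linear equation in the a_j's. Collect the n equations into a matrix system V a = ℓ, where row i of V is v_i (expressed in the standard basis). Since V is invertible (lower-triangular with 1s on the diagonal, up to permutation), solve by back-substitution:
  V =
[[-1, 0, 1, 1],
 [1, 0, 0, 0],
 [1, 1, 0, 0],
 [1, 1, 1, 0]]
  V a = (-7, 2, -2, -3)
Solving gives a = (2, -4, -1, -4).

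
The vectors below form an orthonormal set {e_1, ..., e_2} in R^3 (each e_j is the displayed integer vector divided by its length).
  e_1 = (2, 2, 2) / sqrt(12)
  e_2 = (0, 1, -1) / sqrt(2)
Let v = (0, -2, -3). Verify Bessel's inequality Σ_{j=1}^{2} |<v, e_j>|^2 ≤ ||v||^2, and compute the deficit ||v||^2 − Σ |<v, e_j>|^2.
Σ |<v, e_j>|^2 = 53/6; ||v||^2 = 13; deficit = 25/6

Write each e_j = u_j / sqrt(<u_j, u_j>) where u_j is the displayed integer vector. Then <v, e_j> = <v, u_j> / sqrt(<u_j, u_j>), so |<v, e_j>|^2 = <v, u_j>^2 / <u_j, u_j>.
Coefficients: <v, e_1> = -10/sqrt(12), <v, e_2> = 1/sqrt(2).
Square and sum: Σ |<v, e_j>|^2 = 53/6.
Compute ||v||^2 = v·v = 13.
Deficit = 13 − 53/6 = 25/6 ≥ 0, confirming Bessel's inequality. (The deficit equals ||v − Σ <v,e_j> e_j||^2, the squared distance from v to span{e_j}.)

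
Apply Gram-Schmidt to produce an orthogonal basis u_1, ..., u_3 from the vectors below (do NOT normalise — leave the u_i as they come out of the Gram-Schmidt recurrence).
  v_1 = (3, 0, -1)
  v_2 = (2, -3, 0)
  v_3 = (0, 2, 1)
Orthogonal basis:
  u_1 = (3, 0, -1)
  u_2 = (1/5, -3, 3/5)
  u_3 = (39/94, 13/47, 117/94)

Apply the Gram-Schmidt recurrence
  u_1 = v_1
  u_i = v_i − Σ_{j<i} ((v_i · u_j) / (u_j · u_j)) · u_j.

Step by step this gives:
  u_1 = (3, 0, -1)
  u_2 = (1/5, -3, 3/5)
  u_3 = (39/94, 13/47, 117/94)

Orthogonality check:
  u_2 · u_1 = 0 (should be 0)
  u_3 · u_1 = 0 (should be 0)
  u_3 · u_2 = 0 (should be 0)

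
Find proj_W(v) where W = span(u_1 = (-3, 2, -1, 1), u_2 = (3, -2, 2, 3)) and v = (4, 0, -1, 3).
proj_W(v) = (169/82, -169/123, 179/123, 587/246)

Set up U = [u_1 | ... | u_2] ∈ R^(4×2). The projector onto W = col(U) is P = U (U^T U)^(-1) U^T.
Compute U^T U =
  [15, -12]
  [-12, 26],
and U^T v = (-8, 19).
Solve U^T U · c = U^T v for the coefficients: c = (10/123, 63/82). The projection is proj_W(v) = U c.
Check: (v - proj_W(v)) · u_1 = 0  (should be 0).
Check: (v - proj_W(v)) · u_2 = 0  (should be 0).
Result: proj_W(v) = (169/82, -169/123, 179/123, 587/246).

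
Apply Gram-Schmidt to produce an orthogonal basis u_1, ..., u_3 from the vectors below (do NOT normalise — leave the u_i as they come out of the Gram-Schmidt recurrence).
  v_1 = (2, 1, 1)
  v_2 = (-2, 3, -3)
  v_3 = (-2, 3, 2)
Orthogonal basis:
  u_1 = (2, 1, 1)
  u_2 = (-2/3, 11/3, -7/3)
  u_3 = (-60/29, 40/29, 80/29)

Apply the Gram-Schmidt recurrence
  u_1 = v_1
  u_i = v_i − Σ_{j<i} ((v_i · u_j) / (u_j · u_j)) · u_j.

Step by step this gives:
  u_1 = (2, 1, 1)
  u_2 = (-2/3, 11/3, -7/3)
  u_3 = (-60/29, 40/29, 80/29)

Orthogonality check:
  u_2 · u_1 = 0 (should be 0)
  u_3 · u_1 = 0 (should be 0)
  u_3 · u_2 = 0 (should be 0)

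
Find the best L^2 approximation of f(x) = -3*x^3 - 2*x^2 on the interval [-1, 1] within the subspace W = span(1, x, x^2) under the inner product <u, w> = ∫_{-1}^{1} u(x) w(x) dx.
g(x) = -2*x^2 - 9*x/5

The best approximation g ∈ W is the orthogonal projection of f onto W. Writing g = a_0 + a_1 x + a_2 x^2, the coefficients solve the normal equations G · a = b where
  G_{ij} = <φ_i, φ_j> and b_i = <f, φ_i>, with φ_0 = 1, φ_1 = x, φ_2 = x^2.
G =
  [2, 0, 2/3]
  [0, 2/3, 0]
  [2/3, 0, 2/5],
b = (-4/3, -6/5, -4/5).
Solving gives a_0 = 0, a_1 = -9/5, a_2 = -2, so
  g(x) = -2*x^2 - 9*x/5.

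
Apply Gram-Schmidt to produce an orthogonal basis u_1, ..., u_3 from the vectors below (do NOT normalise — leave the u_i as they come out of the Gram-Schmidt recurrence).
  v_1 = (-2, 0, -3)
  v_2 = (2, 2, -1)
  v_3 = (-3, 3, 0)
Orthogonal basis:
  u_1 = (-2, 0, -3)
  u_2 = (24/13, 2, -16/13)
  u_3 = (-63/29, 84/29, 42/29)

Apply the Gram-Schmidt recurrence
  u_1 = v_1
  u_i = v_i − Σ_{j<i} ((v_i · u_j) / (u_j · u_j)) · u_j.

Step by step this gives:
  u_1 = (-2, 0, -3)
  u_2 = (24/13, 2, -16/13)
  u_3 = (-63/29, 84/29, 42/29)

Orthogonality check:
  u_2 · u_1 = 0 (should be 0)
  u_3 · u_1 = 0 (should be 0)
  u_3 · u_2 = 0 (should be 0)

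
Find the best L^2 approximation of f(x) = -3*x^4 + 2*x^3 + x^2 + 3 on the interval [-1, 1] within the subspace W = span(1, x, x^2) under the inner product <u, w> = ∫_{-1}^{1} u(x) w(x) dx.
g(x) = -11*x^2/7 + 6*x/5 + 114/35

The best approximation g ∈ W is the orthogonal projection of f onto W. Writing g = a_0 + a_1 x + a_2 x^2, the coefficients solve the normal equations G · a = b where
  G_{ij} = <φ_i, φ_j> and b_i = <f, φ_i>, with φ_0 = 1, φ_1 = x, φ_2 = x^2.
G =
  [2, 0, 2/3]
  [0, 2/3, 0]
  [2/3, 0, 2/5],
b = (82/15, 4/5, 54/35).
Solving gives a_0 = 114/35, a_1 = 6/5, a_2 = -11/7, so
  g(x) = -11*x^2/7 + 6*x/5 + 114/35.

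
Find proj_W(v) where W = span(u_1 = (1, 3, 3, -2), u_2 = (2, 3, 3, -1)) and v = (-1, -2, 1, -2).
proj_W(v) = (-8/5, -1/5, -1/5, -7/5)

Set up U = [u_1 | ... | u_2] ∈ R^(4×2). The projector onto W = col(U) is P = U (U^T U)^(-1) U^T.
Compute U^T U =
  [23, 22]
  [22, 23],
and U^T v = (0, -3).
Solve U^T U · c = U^T v for the coefficients: c = (22/15, -23/15). The projection is proj_W(v) = U c.
Check: (v - proj_W(v)) · u_1 = 0  (should be 0).
Check: (v - proj_W(v)) · u_2 = 0  (should be 0).
Result: proj_W(v) = (-8/5, -1/5, -1/5, -7/5).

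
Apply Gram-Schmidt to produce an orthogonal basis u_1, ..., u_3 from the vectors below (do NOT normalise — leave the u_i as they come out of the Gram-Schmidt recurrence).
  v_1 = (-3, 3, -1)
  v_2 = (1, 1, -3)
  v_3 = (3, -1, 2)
Orthogonal basis:
  u_1 = (-3, 3, -1)
  u_2 = (28/19, 10/19, -54/19)
  u_3 = (26/25, 13/10, 39/50)

Apply the Gram-Schmidt recurrence
  u_1 = v_1
  u_i = v_i − Σ_{j<i} ((v_i · u_j) / (u_j · u_j)) · u_j.

Step by step this gives:
  u_1 = (-3, 3, -1)
  u_2 = (28/19, 10/19, -54/19)
  u_3 = (26/25, 13/10, 39/50)

Orthogonality check:
  u_2 · u_1 = 0 (should be 0)
  u_3 · u_1 = 0 (should be 0)
  u_3 · u_2 = 0 (should be 0)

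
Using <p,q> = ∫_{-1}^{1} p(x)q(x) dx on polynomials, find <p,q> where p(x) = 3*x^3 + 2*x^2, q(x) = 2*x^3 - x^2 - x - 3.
<p,q> = -30/7

Expand the product: p(x)·q(x) = 6*x^6 + x^5 - 5*x^4 - 11*x^3 - 6*x^2.
∫_{-1}^{1} of each monomial x^k gives [2/(k+1) if k even, 0 if k odd]. Integrating term-by-term (or equivalently evaluating the antiderivative F(x) = 6*x^7/7 + x^6/6 - x^5 - 11*x^4/4 - 2*x^3 at the endpoints):
  F(1) − F(−1) = -397/84 − (-37/84) = -30/7.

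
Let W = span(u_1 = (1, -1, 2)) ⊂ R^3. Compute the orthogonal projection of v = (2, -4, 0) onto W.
proj_W(v) = (1, -1, 2)

Set up U = [u_1 | ... | u_1] ∈ R^(3×1). The projector onto W = col(U) is P = U (U^T U)^(-1) U^T.
Compute U^T U =
  [6],
and U^T v = (6).
Solve U^T U · c = U^T v for the coefficients: c = (1). The projection is proj_W(v) = U c.
Check: (v - proj_W(v)) · u_1 = 0  (should be 0).
Result: proj_W(v) = (1, -1, 2).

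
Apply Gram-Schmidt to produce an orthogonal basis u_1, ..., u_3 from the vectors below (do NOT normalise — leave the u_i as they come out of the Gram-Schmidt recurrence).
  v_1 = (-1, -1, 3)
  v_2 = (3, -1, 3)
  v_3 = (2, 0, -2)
Orthogonal basis:
  u_1 = (-1, -1, 3)
  u_2 = (40/11, -4/11, 12/11)
  u_3 = (0, -3/5, -1/5)

Apply the Gram-Schmidt recurrence
  u_1 = v_1
  u_i = v_i − Σ_{j<i} ((v_i · u_j) / (u_j · u_j)) · u_j.

Step by step this gives:
  u_1 = (-1, -1, 3)
  u_2 = (40/11, -4/11, 12/11)
  u_3 = (0, -3/5, -1/5)

Orthogonality check:
  u_2 · u_1 = 0 (should be 0)
  u_3 · u_1 = 0 (should be 0)
  u_3 · u_2 = 0 (should be 0)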